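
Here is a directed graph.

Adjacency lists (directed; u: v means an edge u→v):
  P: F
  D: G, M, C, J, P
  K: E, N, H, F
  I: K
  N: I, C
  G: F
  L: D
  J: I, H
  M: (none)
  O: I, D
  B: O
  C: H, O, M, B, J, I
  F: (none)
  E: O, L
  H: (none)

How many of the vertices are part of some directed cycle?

10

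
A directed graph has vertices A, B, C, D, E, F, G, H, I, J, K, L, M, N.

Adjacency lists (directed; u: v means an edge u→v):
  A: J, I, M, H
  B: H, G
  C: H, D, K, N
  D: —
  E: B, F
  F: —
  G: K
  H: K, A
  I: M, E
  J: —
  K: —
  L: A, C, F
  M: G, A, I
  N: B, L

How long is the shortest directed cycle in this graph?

2

For each vertex v, BFS finds the shortest path from v back to v.
The shortest such closed walk is A → H → A, length 2.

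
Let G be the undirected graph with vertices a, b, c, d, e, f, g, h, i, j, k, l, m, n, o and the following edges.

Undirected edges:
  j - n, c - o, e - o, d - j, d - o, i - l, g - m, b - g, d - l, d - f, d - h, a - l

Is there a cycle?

No

DFS, tracking each vertex's parent; an edge to a visited non-parent vertex closes a cycle.
Start from h:
visit h (parent –)
  visit d (parent h)
    visit f (parent d)
      f–d: parent, skip
    visit o (parent d)
      visit e (parent o)
        e–o: parent, skip
      o–d: parent, skip
      visit c (parent o)
        c–o: parent, skip
    visit j (parent d)
      visit n (parent j)
        n–j: parent, skip
      j–d: parent, skip
    visit l (parent d)
      visit i (parent l)
        i–l: parent, skip
      l–d: parent, skip
      visit a (parent l)
        a–l: parent, skip
    d–h: parent, skip
visit b (parent –)
  visit g (parent b)
    visit m (parent g)
      m–g: parent, skip
    g–b: parent, skip
visit k (parent –)
No non-parent visited neighbor found — the graph is a forest.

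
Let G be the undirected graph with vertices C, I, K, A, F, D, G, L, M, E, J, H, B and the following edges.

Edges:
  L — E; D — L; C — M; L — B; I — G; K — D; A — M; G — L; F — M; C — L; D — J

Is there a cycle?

DFS, tracking each vertex's parent; an edge to a visited non-parent vertex closes a cycle.
Start from K:
visit K (parent –)
  visit D (parent K)
    visit J (parent D)
      J–D: parent, skip
    D–K: parent, skip
    visit L (parent D)
      visit E (parent L)
        E–L: parent, skip
      visit G (parent L)
        G–L: parent, skip
        visit I (parent G)
          I–G: parent, skip
      visit C (parent L)
        visit M (parent C)
          M–C: parent, skip
          visit F (parent M)
            F–M: parent, skip
          visit A (parent M)
            A–M: parent, skip
        C–L: parent, skip
      L–D: parent, skip
      visit B (parent L)
        B–L: parent, skip
visit H (parent –)
No non-parent visited neighbor found — the graph is a forest.

No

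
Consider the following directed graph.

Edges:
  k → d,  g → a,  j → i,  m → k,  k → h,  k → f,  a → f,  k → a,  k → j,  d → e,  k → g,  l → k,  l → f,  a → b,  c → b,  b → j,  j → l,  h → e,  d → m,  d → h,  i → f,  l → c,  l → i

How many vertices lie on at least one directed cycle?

9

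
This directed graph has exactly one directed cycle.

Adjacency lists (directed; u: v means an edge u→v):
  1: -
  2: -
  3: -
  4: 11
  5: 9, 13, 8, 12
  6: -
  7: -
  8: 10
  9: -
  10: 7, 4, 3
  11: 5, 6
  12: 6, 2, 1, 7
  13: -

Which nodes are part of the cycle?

4, 5, 8, 10, 11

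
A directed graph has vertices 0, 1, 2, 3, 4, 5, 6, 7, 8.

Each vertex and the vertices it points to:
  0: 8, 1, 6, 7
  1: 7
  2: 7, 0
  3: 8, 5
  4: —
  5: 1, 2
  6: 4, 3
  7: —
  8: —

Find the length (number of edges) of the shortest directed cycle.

5

For each vertex v, BFS finds the shortest path from v back to v.
The shortest such closed walk is 5 → 2 → 0 → 6 → 3 → 5, length 5.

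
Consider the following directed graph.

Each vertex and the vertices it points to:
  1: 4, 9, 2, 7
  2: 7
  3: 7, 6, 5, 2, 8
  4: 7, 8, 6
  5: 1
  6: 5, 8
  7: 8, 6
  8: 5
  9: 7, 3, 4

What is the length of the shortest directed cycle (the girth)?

4

For each vertex v, BFS finds the shortest path from v back to v.
The shortest such closed walk is 3 → 5 → 1 → 9 → 3, length 4.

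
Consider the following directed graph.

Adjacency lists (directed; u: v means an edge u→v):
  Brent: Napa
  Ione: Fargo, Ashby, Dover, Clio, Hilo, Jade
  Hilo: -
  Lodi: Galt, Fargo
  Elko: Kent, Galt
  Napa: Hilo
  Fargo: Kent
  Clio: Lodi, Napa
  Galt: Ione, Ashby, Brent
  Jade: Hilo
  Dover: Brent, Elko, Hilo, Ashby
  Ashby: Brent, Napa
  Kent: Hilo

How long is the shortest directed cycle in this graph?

4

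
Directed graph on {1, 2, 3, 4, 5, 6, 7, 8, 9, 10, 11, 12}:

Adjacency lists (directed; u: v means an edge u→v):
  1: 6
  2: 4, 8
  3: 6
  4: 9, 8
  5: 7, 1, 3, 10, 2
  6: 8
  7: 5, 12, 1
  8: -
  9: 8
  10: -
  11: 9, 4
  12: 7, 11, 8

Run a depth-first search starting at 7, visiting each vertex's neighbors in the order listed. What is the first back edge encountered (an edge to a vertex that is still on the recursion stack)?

DFS from 7 (visiting each vertex's neighbors in the order listed); mark gray on enter, black on exit:
7 gray
  5 gray
    5→7: 7 is gray → back edge
First back edge: 5 → 7.

5->7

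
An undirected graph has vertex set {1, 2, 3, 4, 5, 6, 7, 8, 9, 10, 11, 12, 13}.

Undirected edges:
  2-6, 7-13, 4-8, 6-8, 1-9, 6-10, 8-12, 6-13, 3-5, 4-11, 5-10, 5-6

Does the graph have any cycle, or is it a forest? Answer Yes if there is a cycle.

Yes

DFS, tracking each vertex's parent; an edge to a visited non-parent vertex closes a cycle.
Start from 10:
visit 10 (parent –)
  visit 5 (parent 10)
    visit 6 (parent 5)
      visit 2 (parent 6)
        2–6: parent, skip
      visit 8 (parent 6)
        8–6: parent, skip
        visit 4 (parent 8)
          4–8: parent, skip
          visit 11 (parent 4)
            11–4: parent, skip
        visit 12 (parent 8)
          12–8: parent, skip
      visit 13 (parent 6)
        13–6: parent, skip
        visit 7 (parent 13)
          7–13: parent, skip
      6–5: parent, skip
      6–10: 10 visited and ≠ parent → cycle
Cycle: 10 – 5 – 6 – 10.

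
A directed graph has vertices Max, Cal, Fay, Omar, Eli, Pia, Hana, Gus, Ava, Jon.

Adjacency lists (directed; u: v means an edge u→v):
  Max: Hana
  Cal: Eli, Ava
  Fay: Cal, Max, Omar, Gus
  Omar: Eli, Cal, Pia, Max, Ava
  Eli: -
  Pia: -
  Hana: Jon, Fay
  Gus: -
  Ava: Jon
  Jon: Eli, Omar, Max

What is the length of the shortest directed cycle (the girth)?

3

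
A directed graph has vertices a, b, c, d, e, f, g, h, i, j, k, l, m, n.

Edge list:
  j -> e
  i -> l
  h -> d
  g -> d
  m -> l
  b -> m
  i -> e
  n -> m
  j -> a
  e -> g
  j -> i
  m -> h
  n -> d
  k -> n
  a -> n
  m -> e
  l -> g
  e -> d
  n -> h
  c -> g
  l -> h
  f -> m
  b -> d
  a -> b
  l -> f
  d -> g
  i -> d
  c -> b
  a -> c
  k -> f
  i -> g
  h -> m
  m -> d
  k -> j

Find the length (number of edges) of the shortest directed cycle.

2

For each vertex v, BFS finds the shortest path from v back to v.
The shortest such closed walk is m → h → m, length 2.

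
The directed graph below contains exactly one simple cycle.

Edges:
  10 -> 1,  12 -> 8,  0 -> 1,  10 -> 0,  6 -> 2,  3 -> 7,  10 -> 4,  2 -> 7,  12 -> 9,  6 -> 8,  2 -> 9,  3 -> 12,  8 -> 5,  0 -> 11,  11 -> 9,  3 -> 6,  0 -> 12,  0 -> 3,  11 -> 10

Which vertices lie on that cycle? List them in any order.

0, 10, 11

DFS with gray/black marking from 10:
10 gray
  0 gray
    3 gray
      7 gray
      7 black
      6 gray
        8 gray
          5 gray
          5 black
        8 black
        2 gray
          2→7: 7 black — skip
          9 gray
          9 black
        2 black
      6 black
      12 gray
        12→9: 9 black — skip
        12→8: 8 black — skip
      12 black
    3 black
    0→12: 12 black — skip
    1 gray
    1 black
    11 gray
      11→10: 10 is gray → back edge
Back edge closes the cycle 10 → 0 → 11 → 10; its vertices are {0, 10, 11}.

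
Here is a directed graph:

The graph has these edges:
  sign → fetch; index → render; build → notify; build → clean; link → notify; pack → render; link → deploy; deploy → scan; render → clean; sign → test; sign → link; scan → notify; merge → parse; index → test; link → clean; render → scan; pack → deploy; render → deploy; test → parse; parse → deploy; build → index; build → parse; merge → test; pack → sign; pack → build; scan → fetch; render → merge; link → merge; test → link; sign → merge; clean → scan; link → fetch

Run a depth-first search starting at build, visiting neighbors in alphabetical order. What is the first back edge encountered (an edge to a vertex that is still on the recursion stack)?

link→merge

DFS from build (visiting neighbors in alphabetical order); mark gray on enter, black on exit:
build gray
  clean gray
    scan gray
      fetch gray
      fetch black
      notify gray
      notify black
    scan black
  clean black
  index gray
    render gray
      render→clean: clean black — skip
      deploy gray
        deploy→scan: scan black — skip
      deploy black
      merge gray
        parse gray
          parse→deploy: deploy black — skip
        parse black
        test gray
          link gray
            link→clean: clean black — skip
            link→deploy: deploy black — skip
            link→fetch: fetch black — skip
            link→merge: merge is gray → back edge
First back edge: link → merge.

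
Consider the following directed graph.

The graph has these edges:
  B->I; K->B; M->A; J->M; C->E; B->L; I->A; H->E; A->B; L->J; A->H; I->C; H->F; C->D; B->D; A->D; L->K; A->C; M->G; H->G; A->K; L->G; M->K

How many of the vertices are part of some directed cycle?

7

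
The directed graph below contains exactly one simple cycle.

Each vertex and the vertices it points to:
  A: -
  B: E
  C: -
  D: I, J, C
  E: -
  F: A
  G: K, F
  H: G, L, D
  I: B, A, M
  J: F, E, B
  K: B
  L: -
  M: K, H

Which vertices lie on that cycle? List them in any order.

DFS with gray/black marking from M:
M gray
  K gray
    B gray
      E gray
      E black
    B black
  K black
  H gray
    G gray
      G→K: K black — skip
      F gray
        A gray
        A black
      F black
    G black
    L gray
    L black
    D gray
      I gray
        I→B: B black — skip
        I→A: A black — skip
        I→M: M is gray → back edge
Back edge closes the cycle M → H → D → I → M; its vertices are {D, H, I, M}.

D, H, I, M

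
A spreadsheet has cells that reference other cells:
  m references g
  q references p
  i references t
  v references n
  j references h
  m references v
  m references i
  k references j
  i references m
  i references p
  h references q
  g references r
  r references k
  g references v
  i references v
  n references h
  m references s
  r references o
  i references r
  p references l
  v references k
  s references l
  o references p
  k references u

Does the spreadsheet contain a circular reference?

Yes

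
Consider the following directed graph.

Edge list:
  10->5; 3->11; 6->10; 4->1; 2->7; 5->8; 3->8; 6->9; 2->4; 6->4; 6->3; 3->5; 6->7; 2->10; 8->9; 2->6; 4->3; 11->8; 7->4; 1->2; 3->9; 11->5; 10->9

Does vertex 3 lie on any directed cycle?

3 lies on a cycle iff there is a path from 3 back to itself.
Exploring from 3, it never reaches itself; equivalently, its strongly connected component is a singleton.

No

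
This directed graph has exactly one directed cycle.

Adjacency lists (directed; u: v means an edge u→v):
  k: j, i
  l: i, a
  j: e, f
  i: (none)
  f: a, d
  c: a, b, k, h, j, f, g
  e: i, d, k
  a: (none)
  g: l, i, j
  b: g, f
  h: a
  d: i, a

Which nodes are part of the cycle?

e, j, k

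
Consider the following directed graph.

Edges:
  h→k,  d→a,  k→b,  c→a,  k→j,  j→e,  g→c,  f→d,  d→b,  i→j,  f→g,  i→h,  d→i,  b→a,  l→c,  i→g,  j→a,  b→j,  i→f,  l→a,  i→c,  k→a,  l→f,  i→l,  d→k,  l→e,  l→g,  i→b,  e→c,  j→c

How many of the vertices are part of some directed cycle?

4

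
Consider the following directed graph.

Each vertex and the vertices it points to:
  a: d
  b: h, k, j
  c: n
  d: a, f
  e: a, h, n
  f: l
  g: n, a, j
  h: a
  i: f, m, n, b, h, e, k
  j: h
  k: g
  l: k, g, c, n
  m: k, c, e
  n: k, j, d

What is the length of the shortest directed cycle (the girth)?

2

For each vertex v, BFS finds the shortest path from v back to v.
The shortest such closed walk is d → a → d, length 2.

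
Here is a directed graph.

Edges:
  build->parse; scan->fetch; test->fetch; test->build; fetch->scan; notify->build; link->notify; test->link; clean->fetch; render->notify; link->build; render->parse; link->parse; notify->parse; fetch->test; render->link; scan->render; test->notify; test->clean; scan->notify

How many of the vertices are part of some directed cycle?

4

A vertex is on a directed cycle iff it belongs to a strongly connected component of size ≥ 2 (or has a self-loop).
The vertices on cycles are {scan, test, clean, fetch} — 4 in total.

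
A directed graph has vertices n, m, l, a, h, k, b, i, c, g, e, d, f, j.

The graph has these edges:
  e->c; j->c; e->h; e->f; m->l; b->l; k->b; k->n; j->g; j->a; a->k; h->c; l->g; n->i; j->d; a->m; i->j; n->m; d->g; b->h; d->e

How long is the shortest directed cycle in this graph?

5

For each vertex v, BFS finds the shortest path from v back to v.
The shortest such closed walk is j → a → k → n → i → j, length 5.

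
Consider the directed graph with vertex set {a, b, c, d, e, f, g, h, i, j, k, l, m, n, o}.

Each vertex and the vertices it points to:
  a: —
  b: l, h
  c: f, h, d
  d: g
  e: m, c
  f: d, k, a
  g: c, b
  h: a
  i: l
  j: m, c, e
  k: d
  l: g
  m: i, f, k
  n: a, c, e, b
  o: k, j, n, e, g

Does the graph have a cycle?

Yes

DFS with white/gray/black marking, starting from l:
l gray
  g gray
    c gray
      f gray
        d gray
          d→g: g is gray → back edge
Back edge found, so a cycle exists: g → c → f → d → g.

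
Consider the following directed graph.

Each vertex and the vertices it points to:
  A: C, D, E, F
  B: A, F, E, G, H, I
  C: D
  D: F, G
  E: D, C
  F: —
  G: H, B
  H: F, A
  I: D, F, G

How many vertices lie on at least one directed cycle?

A vertex is on a directed cycle iff it belongs to a strongly connected component of size ≥ 2 (or has a self-loop).
The vertices on cycles are {A, B, C, D, E, G, H, I} — 8 in total.

8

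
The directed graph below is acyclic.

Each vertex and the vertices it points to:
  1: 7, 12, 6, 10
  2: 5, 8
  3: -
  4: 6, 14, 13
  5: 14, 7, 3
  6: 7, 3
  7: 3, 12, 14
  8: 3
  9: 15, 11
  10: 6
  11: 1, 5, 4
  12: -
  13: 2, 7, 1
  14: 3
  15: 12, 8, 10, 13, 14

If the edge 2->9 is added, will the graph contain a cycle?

Yes

Adding 2→9 creates a cycle iff 9 can already reach 2.
Path from 9: 9 → 15 → 13 → 2.
So 9 → … → 2 → 9 is a cycle.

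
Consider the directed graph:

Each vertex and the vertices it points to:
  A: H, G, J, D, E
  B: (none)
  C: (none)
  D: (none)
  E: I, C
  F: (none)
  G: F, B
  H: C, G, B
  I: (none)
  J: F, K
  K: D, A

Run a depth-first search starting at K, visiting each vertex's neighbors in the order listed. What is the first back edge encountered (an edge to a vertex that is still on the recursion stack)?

DFS from K (visiting each vertex's neighbors in the order listed); mark gray on enter, black on exit:
K gray
  D gray
  D black
  A gray
    H gray
      C gray
      C black
      G gray
        F gray
        F black
        B gray
        B black
      G black
      H→B: B black — skip
    H black
    A→G: G black — skip
    J gray
      J→F: F black — skip
      J→K: K is gray → back edge
First back edge: J → K.

J→K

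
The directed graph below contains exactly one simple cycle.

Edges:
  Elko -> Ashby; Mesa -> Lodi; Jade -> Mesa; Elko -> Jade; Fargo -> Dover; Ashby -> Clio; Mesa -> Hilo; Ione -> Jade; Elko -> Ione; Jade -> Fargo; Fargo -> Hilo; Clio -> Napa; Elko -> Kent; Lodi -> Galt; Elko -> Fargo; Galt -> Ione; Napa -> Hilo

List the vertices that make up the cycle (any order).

Galt, Ione, Jade, Lodi, Mesa

DFS with gray/black marking from Ione:
Ione gray
  Jade gray
    Fargo gray
      Hilo gray
      Hilo black
      Dover gray
      Dover black
    Fargo black
    Mesa gray
      Mesa→Hilo: Hilo black — skip
      Lodi gray
        Galt gray
          Galt→Ione: Ione is gray → back edge
Back edge closes the cycle Ione → Jade → Mesa → Lodi → Galt → Ione; its vertices are {Galt, Ione, Jade, Lodi, Mesa}.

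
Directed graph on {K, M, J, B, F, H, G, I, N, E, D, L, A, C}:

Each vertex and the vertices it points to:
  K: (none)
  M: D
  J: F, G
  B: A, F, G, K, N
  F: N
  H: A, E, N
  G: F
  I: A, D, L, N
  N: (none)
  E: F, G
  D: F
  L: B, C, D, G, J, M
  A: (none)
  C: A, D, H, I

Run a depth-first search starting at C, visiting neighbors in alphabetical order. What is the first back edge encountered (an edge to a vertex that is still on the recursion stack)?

DFS from C (visiting neighbors in alphabetical order); mark gray on enter, black on exit:
C gray
  A gray
  A black
  D gray
    F gray
      N gray
      N black
    F black
  D black
  H gray
    H→A: A black — skip
    E gray
      E→F: F black — skip
      G gray
        G→F: F black — skip
      G black
    E black
    H→N: N black — skip
  H black
  I gray
    I→A: A black — skip
    I→D: D black — skip
    L gray
      B gray
        B→A: A black — skip
        B→F: F black — skip
        B→G: G black — skip
        K gray
        K black
        B→N: N black — skip
      B black
      L→C: C is gray → back edge
First back edge: L → C.

L→C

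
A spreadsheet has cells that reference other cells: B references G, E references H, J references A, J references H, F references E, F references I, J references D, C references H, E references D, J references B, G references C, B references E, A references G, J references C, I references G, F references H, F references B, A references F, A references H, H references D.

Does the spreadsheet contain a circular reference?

No

DFS with white/gray/black marking, starting from E:
E gray
  H gray
    D gray
    D black
  H black
  E→D: D black — skip
E black
A gray
  F gray
    F→H: H black — skip
    B gray
      B→E: E black — skip
      G gray
        C gray
          C→H: H black — skip
        C black
      G black
    B black
    I gray
      I→G: G black — skip
    I black
    F→E: E black — skip
  F black
  A→H: H black — skip
  A→G: G black — skip
A black
J gray
  J→H: H black — skip
  J→D: D black — skip
  J→B: B black — skip
  J→C: C black — skip
  J→A: A black — skip
J black
Every edge goes to a white or black vertex — no back edge, so the graph is acyclic.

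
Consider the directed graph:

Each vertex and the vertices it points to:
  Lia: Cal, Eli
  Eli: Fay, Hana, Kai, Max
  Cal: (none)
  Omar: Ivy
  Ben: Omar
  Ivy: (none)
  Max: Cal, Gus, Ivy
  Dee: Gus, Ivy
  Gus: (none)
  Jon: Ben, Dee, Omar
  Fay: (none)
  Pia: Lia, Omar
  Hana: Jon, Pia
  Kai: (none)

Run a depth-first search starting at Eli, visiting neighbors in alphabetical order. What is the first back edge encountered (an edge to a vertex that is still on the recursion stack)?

Lia→Eli

DFS from Eli (visiting neighbors in alphabetical order); mark gray on enter, black on exit:
Eli gray
  Fay gray
  Fay black
  Hana gray
    Jon gray
      Ben gray
        Omar gray
          Ivy gray
          Ivy black
        Omar black
      Ben black
      Dee gray
        Gus gray
        Gus black
        Dee→Ivy: Ivy black — skip
      Dee black
      Jon→Omar: Omar black — skip
    Jon black
    Pia gray
      Lia gray
        Cal gray
        Cal black
        Lia→Eli: Eli is gray → back edge
First back edge: Lia → Eli.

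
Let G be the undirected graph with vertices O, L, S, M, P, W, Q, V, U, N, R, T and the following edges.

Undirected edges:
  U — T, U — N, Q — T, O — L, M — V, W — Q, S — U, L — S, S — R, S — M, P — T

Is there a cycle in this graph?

No

DFS, tracking each vertex's parent; an edge to a visited non-parent vertex closes a cycle.
Start from O:
visit O (parent –)
  visit L (parent O)
    visit S (parent L)
      visit R (parent S)
        R–S: parent, skip
      visit M (parent S)
        M–S: parent, skip
        visit V (parent M)
          V–M: parent, skip
      visit U (parent S)
        visit N (parent U)
          N–U: parent, skip
        U–S: parent, skip
        visit T (parent U)
          visit P (parent T)
            P–T: parent, skip
          T–U: parent, skip
          visit Q (parent T)
            Q–T: parent, skip
            visit W (parent Q)
              W–Q: parent, skip
      S–L: parent, skip
    L–O: parent, skip
No non-parent visited neighbor found — the graph is a forest.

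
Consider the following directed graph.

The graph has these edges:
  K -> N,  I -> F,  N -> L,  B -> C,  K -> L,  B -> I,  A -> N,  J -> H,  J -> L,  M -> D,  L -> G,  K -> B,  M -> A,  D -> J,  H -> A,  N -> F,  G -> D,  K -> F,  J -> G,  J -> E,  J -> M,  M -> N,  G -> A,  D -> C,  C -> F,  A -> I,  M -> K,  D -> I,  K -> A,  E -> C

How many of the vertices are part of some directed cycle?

A vertex is on a directed cycle iff it belongs to a strongly connected component of size ≥ 2 (or has a self-loop).
The vertices on cycles are {A, D, G, H, J, K, L, M, N} — 9 in total.

9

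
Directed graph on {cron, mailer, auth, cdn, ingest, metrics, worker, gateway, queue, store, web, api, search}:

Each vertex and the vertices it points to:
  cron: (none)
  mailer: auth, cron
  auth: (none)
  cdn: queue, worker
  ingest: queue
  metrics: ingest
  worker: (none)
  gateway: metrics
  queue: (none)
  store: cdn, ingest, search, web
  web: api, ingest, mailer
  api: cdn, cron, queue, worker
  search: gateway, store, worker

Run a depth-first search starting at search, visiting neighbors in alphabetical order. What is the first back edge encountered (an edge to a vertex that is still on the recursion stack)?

DFS from search (visiting neighbors in alphabetical order); mark gray on enter, black on exit:
search gray
  gateway gray
    metrics gray
      ingest gray
        queue gray
        queue black
      ingest black
    metrics black
  gateway black
  store gray
    cdn gray
      cdn→queue: queue black — skip
      worker gray
      worker black
    cdn black
    store→ingest: ingest black — skip
    store→search: search is gray → back edge
First back edge: store → search.

store→search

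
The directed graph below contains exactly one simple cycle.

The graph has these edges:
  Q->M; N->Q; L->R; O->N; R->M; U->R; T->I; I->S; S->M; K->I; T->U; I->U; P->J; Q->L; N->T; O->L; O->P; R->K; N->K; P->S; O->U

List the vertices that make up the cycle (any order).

I, K, R, U

DFS with gray/black marking from K:
K gray
  I gray
    U gray
      R gray
        M gray
        M black
        R→K: K is gray → back edge
Back edge closes the cycle K → I → U → R → K; its vertices are {I, K, R, U}.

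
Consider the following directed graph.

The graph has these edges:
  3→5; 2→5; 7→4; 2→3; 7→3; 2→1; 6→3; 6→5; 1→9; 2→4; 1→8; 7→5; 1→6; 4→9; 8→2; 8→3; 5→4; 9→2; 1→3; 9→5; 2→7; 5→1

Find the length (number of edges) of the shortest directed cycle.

For each vertex v, BFS finds the shortest path from v back to v.
The shortest such closed walk is 1 → 8 → 2 → 1, length 3.

3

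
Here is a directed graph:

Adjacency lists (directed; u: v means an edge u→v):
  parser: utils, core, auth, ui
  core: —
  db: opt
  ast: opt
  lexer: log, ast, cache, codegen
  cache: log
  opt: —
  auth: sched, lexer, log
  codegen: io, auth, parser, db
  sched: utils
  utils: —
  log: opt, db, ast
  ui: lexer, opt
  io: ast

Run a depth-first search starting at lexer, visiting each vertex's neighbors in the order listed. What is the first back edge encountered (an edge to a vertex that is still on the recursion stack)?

DFS from lexer (visiting each vertex's neighbors in the order listed); mark gray on enter, black on exit:
lexer gray
  log gray
    opt gray
    opt black
    db gray
      db→opt: opt black — skip
    db black
    ast gray
      ast→opt: opt black — skip
    ast black
  log black
  lexer→ast: ast black — skip
  cache gray
    cache→log: log black — skip
  cache black
  codegen gray
    io gray
      io→ast: ast black — skip
    io black
    auth gray
      sched gray
        utils gray
        utils black
      sched black
      auth→lexer: lexer is gray → back edge
First back edge: auth → lexer.

auth→lexer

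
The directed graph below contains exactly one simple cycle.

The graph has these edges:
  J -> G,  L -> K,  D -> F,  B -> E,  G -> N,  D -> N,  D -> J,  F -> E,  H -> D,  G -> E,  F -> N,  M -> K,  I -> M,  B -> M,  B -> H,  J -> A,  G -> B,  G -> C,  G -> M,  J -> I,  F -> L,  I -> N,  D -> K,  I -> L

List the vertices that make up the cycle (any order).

B, D, G, H, J

DFS with gray/black marking from D:
D gray
  N gray
  N black
  F gray
    F→N: N black — skip
    E gray
    E black
    L gray
      K gray
      K black
    L black
  F black
  D→K: K black — skip
  J gray
    G gray
      C gray
      C black
      B gray
        M gray
          M→K: K black — skip
        M black
        H gray
          H→D: D is gray → back edge
Back edge closes the cycle D → J → G → B → H → D; its vertices are {B, D, G, H, J}.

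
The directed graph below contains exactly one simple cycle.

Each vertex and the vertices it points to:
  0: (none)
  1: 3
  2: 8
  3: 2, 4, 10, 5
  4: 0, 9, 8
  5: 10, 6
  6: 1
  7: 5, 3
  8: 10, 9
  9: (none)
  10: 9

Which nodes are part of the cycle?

1, 3, 5, 6

DFS with gray/black marking from 3:
3 gray
  2 gray
    8 gray
      10 gray
        9 gray
        9 black
      10 black
      8→9: 9 black — skip
    8 black
  2 black
  4 gray
    0 gray
    0 black
    4→9: 9 black — skip
    4→8: 8 black — skip
  4 black
  3→10: 10 black — skip
  5 gray
    5→10: 10 black — skip
    6 gray
      1 gray
        1→3: 3 is gray → back edge
Back edge closes the cycle 3 → 5 → 6 → 1 → 3; its vertices are {1, 3, 5, 6}.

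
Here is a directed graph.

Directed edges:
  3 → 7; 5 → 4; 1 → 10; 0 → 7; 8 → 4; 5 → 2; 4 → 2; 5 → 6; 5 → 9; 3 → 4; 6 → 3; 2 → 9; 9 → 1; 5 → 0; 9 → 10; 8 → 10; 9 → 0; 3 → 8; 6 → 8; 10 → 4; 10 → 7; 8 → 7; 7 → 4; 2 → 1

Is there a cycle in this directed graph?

Yes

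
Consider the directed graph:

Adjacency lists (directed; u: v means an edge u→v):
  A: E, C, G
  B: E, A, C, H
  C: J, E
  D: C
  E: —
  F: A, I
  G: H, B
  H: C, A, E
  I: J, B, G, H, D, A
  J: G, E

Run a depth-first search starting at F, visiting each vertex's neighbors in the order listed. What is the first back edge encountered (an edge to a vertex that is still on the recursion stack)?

H->C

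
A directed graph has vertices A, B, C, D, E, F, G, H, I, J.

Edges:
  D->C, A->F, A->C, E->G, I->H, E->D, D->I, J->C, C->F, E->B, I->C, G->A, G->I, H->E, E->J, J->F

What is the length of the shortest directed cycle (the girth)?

4

For each vertex v, BFS finds the shortest path from v back to v.
The shortest such closed walk is H → E → G → I → H, length 4.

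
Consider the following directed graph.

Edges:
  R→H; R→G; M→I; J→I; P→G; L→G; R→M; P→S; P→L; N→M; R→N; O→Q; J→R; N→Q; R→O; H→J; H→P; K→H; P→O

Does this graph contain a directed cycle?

DFS with white/gray/black marking, starting from P:
P gray
  L gray
    G gray
    G black
  L black
  S gray
  S black
  O gray
    Q gray
    Q black
  O black
  P→G: G black — skip
P black
H gray
  J gray
    I gray
    I black
    R gray
      R→H: H is gray → back edge
Back edge found, so a cycle exists: H → J → R → H.

Yes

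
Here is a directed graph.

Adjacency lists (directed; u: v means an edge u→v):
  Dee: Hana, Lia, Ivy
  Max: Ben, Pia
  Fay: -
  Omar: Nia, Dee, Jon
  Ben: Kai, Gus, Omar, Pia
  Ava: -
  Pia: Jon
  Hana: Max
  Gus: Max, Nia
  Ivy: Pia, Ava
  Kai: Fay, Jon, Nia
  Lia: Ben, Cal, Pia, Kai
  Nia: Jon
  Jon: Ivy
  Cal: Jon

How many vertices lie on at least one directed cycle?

10

A vertex is on a directed cycle iff it belongs to a strongly connected component of size ≥ 2 (or has a self-loop).
The vertices on cycles are {Ben, Dee, Gus, Ivy, Jon, Lia, Max, Pia, Hana, Omar} — 10 in total.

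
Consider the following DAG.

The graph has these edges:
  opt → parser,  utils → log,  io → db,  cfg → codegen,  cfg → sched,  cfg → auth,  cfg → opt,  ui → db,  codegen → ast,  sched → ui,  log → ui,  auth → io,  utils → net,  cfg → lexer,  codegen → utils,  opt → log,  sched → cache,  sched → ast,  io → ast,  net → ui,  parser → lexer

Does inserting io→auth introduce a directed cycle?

Adding io→auth creates a cycle iff auth can already reach io.
Path from auth: auth → io.
So auth → … → io → auth is a cycle.

Yes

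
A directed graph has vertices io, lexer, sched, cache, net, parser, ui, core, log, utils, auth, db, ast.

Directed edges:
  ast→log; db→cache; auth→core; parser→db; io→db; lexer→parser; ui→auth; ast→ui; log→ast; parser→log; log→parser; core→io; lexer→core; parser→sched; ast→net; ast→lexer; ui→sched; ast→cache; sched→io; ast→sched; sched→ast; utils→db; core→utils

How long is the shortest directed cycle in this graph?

2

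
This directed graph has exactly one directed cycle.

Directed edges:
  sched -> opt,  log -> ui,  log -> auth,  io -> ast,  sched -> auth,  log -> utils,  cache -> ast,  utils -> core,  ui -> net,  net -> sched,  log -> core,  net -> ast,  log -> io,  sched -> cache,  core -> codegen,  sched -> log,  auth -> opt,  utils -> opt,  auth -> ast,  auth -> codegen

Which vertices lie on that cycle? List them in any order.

DFS with gray/black marking from sched:
sched gray
  opt gray
  opt black
  cache gray
    ast gray
    ast black
  cache black
  auth gray
    auth→opt: opt black — skip
    auth→ast: ast black — skip
    codegen gray
    codegen black
  auth black
  log gray
    io gray
      io→ast: ast black — skip
    io black
    utils gray
      utils→opt: opt black — skip
      core gray
        core→codegen: codegen black — skip
      core black
    utils black
    log→core: core black — skip
    ui gray
      net gray
        net→sched: sched is gray → back edge
Back edge closes the cycle sched → log → ui → net → sched; its vertices are {ui, log, net, sched}.

ui, log, net, sched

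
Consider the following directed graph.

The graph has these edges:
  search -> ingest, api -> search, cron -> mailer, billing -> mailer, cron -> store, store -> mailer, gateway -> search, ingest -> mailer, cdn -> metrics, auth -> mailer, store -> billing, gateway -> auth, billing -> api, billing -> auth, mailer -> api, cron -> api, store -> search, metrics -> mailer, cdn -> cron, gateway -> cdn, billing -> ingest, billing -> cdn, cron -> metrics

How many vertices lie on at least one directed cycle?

A vertex is on a directed cycle iff it belongs to a strongly connected component of size ≥ 2 (or has a self-loop).
The vertices on cycles are {api, cdn, cron, store, ingest, mailer, search, billing} — 8 in total.

8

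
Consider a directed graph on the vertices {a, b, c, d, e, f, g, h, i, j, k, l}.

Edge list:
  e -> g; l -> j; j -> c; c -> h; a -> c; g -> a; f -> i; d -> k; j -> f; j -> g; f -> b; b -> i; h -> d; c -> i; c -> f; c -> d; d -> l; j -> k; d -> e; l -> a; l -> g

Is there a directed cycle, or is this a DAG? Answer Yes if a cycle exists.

Yes

DFS with white/gray/black marking, starting from k:
k gray
k black
a gray
  c gray
    h gray
      d gray
        d→k: k black — skip
        e gray
          g gray
            g→a: a is gray → back edge
Back edge found, so a cycle exists: a → c → h → d → e → g → a.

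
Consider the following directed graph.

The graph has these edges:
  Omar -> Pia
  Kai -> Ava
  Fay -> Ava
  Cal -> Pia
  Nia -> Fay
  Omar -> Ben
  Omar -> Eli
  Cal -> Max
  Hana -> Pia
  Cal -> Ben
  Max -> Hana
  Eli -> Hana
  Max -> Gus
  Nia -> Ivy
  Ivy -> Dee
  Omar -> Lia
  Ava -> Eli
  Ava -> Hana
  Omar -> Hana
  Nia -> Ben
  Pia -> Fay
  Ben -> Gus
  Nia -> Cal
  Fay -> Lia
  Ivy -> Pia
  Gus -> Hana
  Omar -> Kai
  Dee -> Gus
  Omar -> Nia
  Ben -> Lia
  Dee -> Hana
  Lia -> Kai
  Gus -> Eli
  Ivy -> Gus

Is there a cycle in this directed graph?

Yes

DFS with white/gray/black marking, starting from Ben:
Ben gray
  Gus gray
    Eli gray
      Hana gray
        Pia gray
          Fay gray
            Lia gray
              Kai gray
                Ava gray
                  Ava→Eli: Eli is gray → back edge
Back edge found, so a cycle exists: Eli → Hana → Pia → Fay → Lia → Kai → Ava → Eli.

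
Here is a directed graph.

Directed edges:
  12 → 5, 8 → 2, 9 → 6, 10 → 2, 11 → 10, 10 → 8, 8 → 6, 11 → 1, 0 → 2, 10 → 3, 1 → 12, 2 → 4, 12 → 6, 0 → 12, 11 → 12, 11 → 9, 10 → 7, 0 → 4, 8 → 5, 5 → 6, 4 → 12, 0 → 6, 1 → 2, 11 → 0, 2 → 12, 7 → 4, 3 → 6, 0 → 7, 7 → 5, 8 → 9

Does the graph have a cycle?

DFS with white/gray/black marking, starting from 1:
1 gray
  2 gray
    4 gray
      12 gray
        6 gray
        6 black
        5 gray
          5→6: 6 black — skip
        5 black
      12 black
    4 black
    2→12: 12 black — skip
  2 black
  1→12: 12 black — skip
1 black
0 gray
  0→2: 2 black — skip
  0→6: 6 black — skip
  7 gray
    7→5: 5 black — skip
    7→4: 4 black — skip
  7 black
  0→4: 4 black — skip
  0→12: 12 black — skip
0 black
3 gray
  3→6: 6 black — skip
3 black
8 gray
  8→5: 5 black — skip
  8→2: 2 black — skip
  9 gray
    9→6: 6 black — skip
  9 black
  8→6: 6 black — skip
8 black
10 gray
  10→3: 3 black — skip
  10→2: 2 black — skip
  10→7: 7 black — skip
  10→8: 8 black — skip
10 black
11 gray
  11→9: 9 black — skip
  11→0: 0 black — skip
  11→1: 1 black — skip
  11→12: 12 black — skip
  11→10: 10 black — skip
11 black
Every edge goes to a white or black vertex — no back edge, so the graph is acyclic.

No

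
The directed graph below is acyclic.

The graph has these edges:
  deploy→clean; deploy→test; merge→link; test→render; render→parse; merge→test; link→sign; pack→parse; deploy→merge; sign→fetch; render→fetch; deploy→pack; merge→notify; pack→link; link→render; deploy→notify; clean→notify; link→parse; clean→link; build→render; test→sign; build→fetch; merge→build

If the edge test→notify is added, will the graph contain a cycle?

Adding test→notify creates a cycle iff notify can already reach test.
Explore from notify: no path reaches test. The graph stays acyclic.

No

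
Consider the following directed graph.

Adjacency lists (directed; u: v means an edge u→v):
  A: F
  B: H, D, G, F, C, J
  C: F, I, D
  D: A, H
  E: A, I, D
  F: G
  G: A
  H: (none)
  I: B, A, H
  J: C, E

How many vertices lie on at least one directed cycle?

A vertex is on a directed cycle iff it belongs to a strongly connected component of size ≥ 2 (or has a self-loop).
The vertices on cycles are {A, B, C, E, F, G, I, J} — 8 in total.

8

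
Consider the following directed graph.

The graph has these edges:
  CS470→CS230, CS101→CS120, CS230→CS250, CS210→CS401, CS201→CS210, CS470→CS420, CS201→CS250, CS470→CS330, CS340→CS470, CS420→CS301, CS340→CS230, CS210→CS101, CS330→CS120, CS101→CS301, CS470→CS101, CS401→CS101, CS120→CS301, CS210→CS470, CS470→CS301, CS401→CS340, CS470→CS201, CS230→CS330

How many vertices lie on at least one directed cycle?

5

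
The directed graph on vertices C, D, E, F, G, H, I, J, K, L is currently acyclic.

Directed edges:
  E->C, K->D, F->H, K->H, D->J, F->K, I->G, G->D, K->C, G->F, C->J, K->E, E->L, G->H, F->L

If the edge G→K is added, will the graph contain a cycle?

Adding G→K creates a cycle iff K can already reach G.
Explore from K: no path reaches G. The graph stays acyclic.

No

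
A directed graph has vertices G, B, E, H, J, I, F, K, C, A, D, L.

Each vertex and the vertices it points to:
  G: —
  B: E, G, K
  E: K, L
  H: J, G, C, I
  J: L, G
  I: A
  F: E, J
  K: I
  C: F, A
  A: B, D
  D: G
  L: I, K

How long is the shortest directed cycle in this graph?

For each vertex v, BFS finds the shortest path from v back to v.
The shortest such closed walk is I → A → B → K → I, length 4.

4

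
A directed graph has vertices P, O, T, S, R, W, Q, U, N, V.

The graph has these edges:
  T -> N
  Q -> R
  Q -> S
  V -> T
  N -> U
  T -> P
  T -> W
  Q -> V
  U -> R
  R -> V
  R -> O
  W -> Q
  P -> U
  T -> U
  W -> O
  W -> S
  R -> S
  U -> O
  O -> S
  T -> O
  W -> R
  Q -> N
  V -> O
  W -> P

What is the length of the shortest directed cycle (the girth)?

4

For each vertex v, BFS finds the shortest path from v back to v.
The shortest such closed walk is T → U → R → V → T, length 4.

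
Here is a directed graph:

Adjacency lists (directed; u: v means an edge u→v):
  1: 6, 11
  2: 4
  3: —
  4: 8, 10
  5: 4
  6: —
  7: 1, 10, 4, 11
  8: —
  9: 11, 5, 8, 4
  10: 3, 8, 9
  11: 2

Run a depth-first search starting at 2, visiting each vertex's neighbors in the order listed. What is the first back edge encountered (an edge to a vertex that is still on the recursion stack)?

11→2

DFS from 2 (visiting each vertex's neighbors in the order listed); mark gray on enter, black on exit:
2 gray
  4 gray
    8 gray
    8 black
    10 gray
      3 gray
      3 black
      10→8: 8 black — skip
      9 gray
        11 gray
          11→2: 2 is gray → back edge
First back edge: 11 → 2.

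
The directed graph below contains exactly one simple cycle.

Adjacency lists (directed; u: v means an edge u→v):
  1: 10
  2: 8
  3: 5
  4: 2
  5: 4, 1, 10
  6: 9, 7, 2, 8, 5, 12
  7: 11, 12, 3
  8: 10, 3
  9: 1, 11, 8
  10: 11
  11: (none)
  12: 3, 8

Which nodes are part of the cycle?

2, 3, 4, 5, 8

DFS with gray/black marking from 5:
5 gray
  4 gray
    2 gray
      8 gray
        10 gray
          11 gray
          11 black
        10 black
        3 gray
          3→5: 5 is gray → back edge
Back edge closes the cycle 5 → 4 → 2 → 8 → 3 → 5; its vertices are {2, 3, 4, 5, 8}.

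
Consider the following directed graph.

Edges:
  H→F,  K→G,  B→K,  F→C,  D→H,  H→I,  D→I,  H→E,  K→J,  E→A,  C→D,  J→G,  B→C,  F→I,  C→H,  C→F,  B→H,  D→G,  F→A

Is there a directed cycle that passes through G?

No

G lies on a cycle iff there is a path from G back to itself.
Exploring from G, it never reaches itself; equivalently, its strongly connected component is a singleton.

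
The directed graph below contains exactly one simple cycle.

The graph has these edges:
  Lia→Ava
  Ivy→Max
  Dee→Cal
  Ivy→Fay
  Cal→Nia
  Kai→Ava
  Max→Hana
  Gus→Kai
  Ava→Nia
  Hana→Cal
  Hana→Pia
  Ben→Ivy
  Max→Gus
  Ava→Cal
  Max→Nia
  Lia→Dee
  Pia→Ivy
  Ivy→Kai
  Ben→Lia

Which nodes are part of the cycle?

DFS with gray/black marking from Ivy:
Ivy gray
  Kai gray
    Ava gray
      Cal gray
        Nia gray
        Nia black
      Cal black
      Ava→Nia: Nia black — skip
    Ava black
  Kai black
  Fay gray
  Fay black
  Max gray
    Hana gray
      Pia gray
        Pia→Ivy: Ivy is gray → back edge
Back edge closes the cycle Ivy → Max → Hana → Pia → Ivy; its vertices are {Ivy, Max, Pia, Hana}.

Ivy, Max, Pia, Hana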